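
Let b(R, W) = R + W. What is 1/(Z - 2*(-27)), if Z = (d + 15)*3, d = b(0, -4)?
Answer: 1/87 ≈ 0.011494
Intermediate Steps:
d = -4 (d = 0 - 4 = -4)
Z = 33 (Z = (-4 + 15)*3 = 11*3 = 33)
1/(Z - 2*(-27)) = 1/(33 - 2*(-27)) = 1/(33 + 54) = 1/87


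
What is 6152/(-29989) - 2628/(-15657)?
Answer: -5836924/156512591 ≈ -0.037294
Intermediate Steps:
6152/(-29989) - 2628/(-15657) = 6152*(-1/29989) - 2628*(-1/15657) = -6152/29989 + 876/5219 = -5836924/156512591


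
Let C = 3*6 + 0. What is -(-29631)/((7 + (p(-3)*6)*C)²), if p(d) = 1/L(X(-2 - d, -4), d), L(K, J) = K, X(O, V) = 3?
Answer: 29631/1849 ≈ 16.025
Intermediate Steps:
C = 18 (C = 18 + 0 = 18)
p(d) = ⅓ (p(d) = 1/3 = ⅓)
-(-29631)/((7 + (p(-3)*6)*C)²) = -(-29631)/((7 + ((⅓)*6)*18)²) = -(-29631)/((7 + 2*18)²) = -(-29631)/((7 + 36)²) = -(-29631)/(43²) = -(-29631)/1849 = -21*(-1411/1849) = 29631/1849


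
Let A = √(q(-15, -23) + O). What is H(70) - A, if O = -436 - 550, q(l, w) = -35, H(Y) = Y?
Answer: 70 - I*√1021 ≈ 70.0 - 31.953*I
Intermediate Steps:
O = -986
A = I*√1021 (A = √(-35 - 986) = √(-1021) = I*√1021 ≈ 31.953*I)
H(70) - A = 70 - I*√1021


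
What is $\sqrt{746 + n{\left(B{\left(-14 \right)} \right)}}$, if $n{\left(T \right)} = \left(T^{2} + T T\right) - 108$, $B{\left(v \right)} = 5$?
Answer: $4 \sqrt{43} \approx 26.23$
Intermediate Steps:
$n{\left(T \right)} = -108 + 2 T^{2}$ ($n{\left(T \right)} = \left(T^{2} + T^{2}\right) - 108 = 2 T^{2} - 108 = -108 + 2 T^{2}$)
$\sqrt{746 + n{\left(B{\left(-14 \right)} \right)}} = \sqrt{746 - \left(108 - 2 \cdot 5^{2}\right)} = \sqrt{746 + \left(-108 + 2 \cdot 25\right)} = \sqrt{746 + \left(-108 + 50\right)} = \sqrt{746 - 58} = \sqrt{688} = 4 \sqrt{43}$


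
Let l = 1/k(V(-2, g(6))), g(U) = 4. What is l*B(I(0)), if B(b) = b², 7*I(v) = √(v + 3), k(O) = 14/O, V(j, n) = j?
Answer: -3/343 ≈ -0.0087464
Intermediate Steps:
I(v) = √(3 + v)/7 (I(v) = √(v + 3)/7 = √(3 + v)/7)
l = -⅐ (l = 1/(14/(-2)) = 1/(14*(-½)) = 1/(-7) = -⅐ ≈ -0.14286)
l*B(I(0)) = -(√(3 + 0)/7)²/7 = -(√3/7)²/7 = -⅐*3/49 = -3/343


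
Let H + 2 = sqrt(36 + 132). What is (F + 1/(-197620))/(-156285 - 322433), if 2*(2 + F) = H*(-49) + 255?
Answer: -34484689/94604251160 + 49*sqrt(42)/478718 ≈ 0.00029883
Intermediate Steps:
H = -2 + 2*sqrt(42) (H = -2 + sqrt(36 + 132) = -2 + sqrt(168) = -2 + 2*sqrt(42) ≈ 10.961)
F = 349/2 - 49*sqrt(42) (F = -2 + ((-2 + 2*sqrt(42))*(-49) + 255)/2 = -2 + ((98 - 98*sqrt(42)) + 255)/2 = -2 + (353 - 98*sqrt(42))/2 = -2 + (353/2 - 49*sqrt(42)) = 349/2 - 49*sqrt(42) ≈ -143.06)
(F + 1/(-197620))/(-156285 - 322433) = ((349/2 - 49*sqrt(42)) + 1/(-197620))/(-156285 - 322433) = ((349/2 - 49*sqrt(42)) - 1/197620)/(-478718) = (34484689/197620 - 49*sqrt(42))*(-1/478718) = -34484689/94604251160 + 49*sqrt(42)/478718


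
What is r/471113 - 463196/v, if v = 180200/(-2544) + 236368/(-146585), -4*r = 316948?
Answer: 191919562907541059/30017828345129 ≈ 6393.5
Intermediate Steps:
r = -79237 (r = -1/4*316948 = -79237)
v = -63716833/879510 (v = 180200*(-1/2544) + 236368*(-1/146585) = -425/6 - 236368/146585 = -63716833/879510 ≈ -72.446)
r/471113 - 463196/v = -79237/471113 - 463196/(-63716833/879510) = -79237*1/471113 - 463196*(-879510/63716833) = -79237/471113 + 407385513960/63716833 = 191919562907541059/30017828345129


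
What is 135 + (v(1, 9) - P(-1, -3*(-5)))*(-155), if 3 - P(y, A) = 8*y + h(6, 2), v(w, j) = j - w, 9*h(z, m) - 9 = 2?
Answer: 3695/9 ≈ 410.56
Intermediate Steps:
h(z, m) = 11/9 (h(z, m) = 1 + (⅑)*2 = 1 + 2/9 = 11/9)
P(y, A) = 16/9 - 8*y (P(y, A) = 3 - (8*y + 11/9) = 3 - (11/9 + 8*y) = 3 + (-11/9 - 8*y) = 16/9 - 8*y)
135 + (v(1, 9) - P(-1, -3*(-5)))*(-155) = 135 + ((9 - 1*1) - (16/9 - 8*(-1)))*(-155) = 135 + ((9 - 1) - (16/9 + 8))*(-155) = 135 + (8 - 1*88/9)*(-155) = 135 + (8 - 88/9)*(-155) = 135 - 16/9*(-155) = 135 + 2480/9 = 3695/9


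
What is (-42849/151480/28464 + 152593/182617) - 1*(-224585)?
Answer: 58945891273015846509/262464866142080 ≈ 2.2459e+5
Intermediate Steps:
(-42849/151480/28464 + 152593/182617) - 1*(-224585) = (-42849*1/151480*(1/28464) + 152593*(1/182617)) + 224585 = (-42849/151480*1/28464 + 152593/182617) + 224585 = (-14283/1437242240 + 152593/182617) + 224585 = 219310496809709/262464866142080 + 224585 = 58945891273015846509/262464866142080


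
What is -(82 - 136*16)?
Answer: 2094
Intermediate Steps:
-(82 - 136*16) = -(82 - 2176) = -1*(-2094) = 2094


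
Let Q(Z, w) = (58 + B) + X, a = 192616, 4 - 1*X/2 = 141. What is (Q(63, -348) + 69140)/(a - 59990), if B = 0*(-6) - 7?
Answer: 68917/132626 ≈ 0.51963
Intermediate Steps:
X = -274 (X = 8 - 2*141 = 8 - 282 = -274)
B = -7 (B = 0 - 7 = -7)
Q(Z, w) = -223 (Q(Z, w) = (58 - 7) - 274 = 51 - 274 = -223)
(Q(63, -348) + 69140)/(a - 59990) = (-223 + 69140)/(192616 - 59990) = 68917/132626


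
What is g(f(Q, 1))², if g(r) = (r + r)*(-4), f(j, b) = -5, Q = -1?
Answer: 1600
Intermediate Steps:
g(r) = -8*r (g(r) = (2*r)*(-4) = -8*r)
g(f(Q, 1))² = (-8*(-5))² = 40² = 1600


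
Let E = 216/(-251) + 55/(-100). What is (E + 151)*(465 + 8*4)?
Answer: 373216683/5020 ≈ 74346.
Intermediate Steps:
E = -7081/5020 (E = 216*(-1/251) + 55*(-1/100) = -216/251 - 11/20 = -7081/5020 ≈ -1.4106)
(E + 151)*(465 + 8*4) = (-7081/5020 + 151)*(465 + 8*4) = 750939*(465 + 32)/5020 = (750939/5020)*497 = 373216683/5020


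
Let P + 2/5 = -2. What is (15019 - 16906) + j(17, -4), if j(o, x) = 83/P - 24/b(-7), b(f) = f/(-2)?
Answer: -161989/84 ≈ -1928.4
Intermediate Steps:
b(f) = -f/2 (b(f) = f*(-½) = -f/2)
P = -12/5 (P = -⅖ - 2 = -12/5 ≈ -2.4000)
j(o, x) = -3481/84 (j(o, x) = 83/(-12/5) - 24/((-½*(-7))) = 83*(-5/12) - 24/7/2 = -415/12 - 24*2/7 = -415/12 - 48/7 = -3481/84)
(15019 - 16906) + j(17, -4) = (15019 - 16906) - 3481/84 = -1887 - 3481/84 = -161989/84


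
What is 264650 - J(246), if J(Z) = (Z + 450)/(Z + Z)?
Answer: 10850592/41 ≈ 2.6465e+5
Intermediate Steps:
J(Z) = (450 + Z)/(2*Z) (J(Z) = (450 + Z)/((2*Z)) = (450 + Z)*(1/(2*Z)) = (450 + Z)/(2*Z))
264650 - J(246) = 264650 - (450 + 246)/(2*246) = 264650 - 696/(2*246) = 264650 - 1*58/41 = 264650 - 58/41 = 10850592/41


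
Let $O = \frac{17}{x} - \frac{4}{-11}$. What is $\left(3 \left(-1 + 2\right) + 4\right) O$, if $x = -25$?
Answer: $- \frac{609}{275} \approx -2.2145$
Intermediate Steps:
$O = - \frac{87}{275}$ ($O = \frac{17}{-25} - \frac{4}{-11} = 17 \left(- \frac{1}{25}\right) - - \frac{4}{11} = - \frac{17}{25} + \frac{4}{11} = - \frac{87}{275} \approx -0.31636$)
$\left(3 \left(-1 + 2\right) + 4\right) O = \left(3 \left(-1 + 2\right) + 4\right) \left(- \frac{87}{275}\right) = \left(3 \cdot 1 + 4\right) \left(- \frac{87}{275}\right) = \left(3 + 4\right) \left(- \frac{87}{275}\right) = 7 \left(- \frac{87}{275}\right) = - \frac{609}{275}$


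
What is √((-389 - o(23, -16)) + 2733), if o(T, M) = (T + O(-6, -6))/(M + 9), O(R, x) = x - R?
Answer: √115017/7 ≈ 48.449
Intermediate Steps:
o(T, M) = T/(9 + M) (o(T, M) = (T + (-6 - 1*(-6)))/(M + 9) = (T + (-6 + 6))/(9 + M) = (T + 0)/(9 + M) = T/(9 + M))
√((-389 - o(23, -16)) + 2733) = √((-389 - 23/(9 - 16)) + 2733) = √((-389 - 23/(-7)) + 2733) = √((-389 - 23*(-1)/7) + 2733) = √((-389 - 1*(-23/7)) + 2733) = √((-389 + 23/7) + 2733) = √(-2700/7 + 2733) = √(16431/7) = √115017/7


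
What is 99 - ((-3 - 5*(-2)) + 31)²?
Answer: -1345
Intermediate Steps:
99 - ((-3 - 5*(-2)) + 31)² = 99 - ((-3 + 10) + 31)² = 99 - (7 + 31)² = 99 - 1*38² = 99 - 1*1444 = 99 - 1444 = -1345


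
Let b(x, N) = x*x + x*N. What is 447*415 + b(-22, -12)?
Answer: 186253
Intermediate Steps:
b(x, N) = x² + N*x
447*415 + b(-22, -12) = 447*415 - 22*(-12 - 22) = 185505 - 22*(-34) = 185505 + 748 = 186253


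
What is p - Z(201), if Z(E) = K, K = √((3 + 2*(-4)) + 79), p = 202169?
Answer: 202169 - √74 ≈ 2.0216e+5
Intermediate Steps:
K = √74 (K = √((3 - 8) + 79) = √(-5 + 79) = √74 ≈ 8.6023)
Z(E) = √74
p - Z(201) = 202169 - √74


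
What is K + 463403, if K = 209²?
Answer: 507084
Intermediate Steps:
K = 43681
K + 463403 = 43681 + 463403 = 507084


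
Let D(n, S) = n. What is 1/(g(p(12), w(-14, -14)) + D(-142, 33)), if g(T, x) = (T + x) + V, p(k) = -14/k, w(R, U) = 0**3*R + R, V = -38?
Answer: -6/1171 ≈ -0.0051238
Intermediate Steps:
w(R, U) = R (w(R, U) = 0*R + R = 0 + R = R)
g(T, x) = -38 + T + x (g(T, x) = (T + x) - 38 = -38 + T + x)
1/(g(p(12), w(-14, -14)) + D(-142, 33)) = 1/((-38 - 14/12 - 14) - 142) = 1/((-38 - 14*1/12 - 14) - 142) = 1/((-38 - 7/6 - 14) - 142) = 1/(-319/6 - 142) = 1/(-1171/6) = -6/1171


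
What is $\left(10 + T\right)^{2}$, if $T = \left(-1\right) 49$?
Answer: $1521$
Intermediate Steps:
$T = -49$
$\left(10 + T\right)^{2} = \left(10 - 49\right)^{2} = \left(-39\right)^{2} = 1521$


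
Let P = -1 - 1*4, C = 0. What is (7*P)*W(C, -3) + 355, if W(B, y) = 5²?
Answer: -520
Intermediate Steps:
W(B, y) = 25
P = -5 (P = -1 - 4 = -5)
(7*P)*W(C, -3) + 355 = (7*(-5))*25 + 355 = -35*25 + 355 = -875 + 355 = -520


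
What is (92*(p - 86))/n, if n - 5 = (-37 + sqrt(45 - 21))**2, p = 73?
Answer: -6058/6605 - 1924*sqrt(6)/19815 ≈ -1.1550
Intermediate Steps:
n = 5 + (-37 + 2*sqrt(6))**2 (n = 5 + (-37 + sqrt(45 - 21))**2 = 5 + (-37 + sqrt(24))**2 = 5 + (-37 + 2*sqrt(6))**2 ≈ 1035.5)
(92*(p - 86))/n = (92*(73 - 86))/(1398 - 148*sqrt(6)) = (92*(-13))/(1398 - 148*sqrt(6)) = -1196/(1398 - 148*sqrt(6))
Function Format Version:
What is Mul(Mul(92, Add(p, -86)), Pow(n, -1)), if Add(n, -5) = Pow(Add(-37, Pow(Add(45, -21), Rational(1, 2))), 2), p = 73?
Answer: Add(Rational(-6058, 6605), Mul(Rational(-1924, 19815), Pow(6, Rational(1, 2)))) ≈ -1.1550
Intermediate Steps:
n = Add(5, Pow(Add(-37, Mul(2, Pow(6, Rational(1, 2)))), 2)) (n = Add(5, Pow(Add(-37, Pow(Add(45, -21), Rational(1, 2))), 2)) = Add(5, Pow(Add(-37, Pow(24, Rational(1, 2))), 2)) = Add(5, Pow(Add(-37, Mul(2, Pow(6, Rational(1, 2)))), 2)) ≈ 1035.5)
Mul(Mul(92, Add(p, -86)), Pow(n, -1)) = Mul(Mul(92, Add(73, -86)), Pow(Add(1398, Mul(-148, Pow(6, Rational(1, 2)))), -1)) = Mul(Mul(92, -13), Pow(Add(1398, Mul(-148, Pow(6, Rational(1, 2)))), -1)) = Mul(-1196, Pow(Add(1398, Mul(-148, Pow(6, Rational(1, 2)))), -1))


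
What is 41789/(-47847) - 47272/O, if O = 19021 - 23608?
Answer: 230015249/24386021 ≈ 9.4323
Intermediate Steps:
O = -4587
41789/(-47847) - 47272/O = 41789/(-47847) - 47272/(-4587) = 41789*(-1/47847) - 47272*(-1/4587) = -41789/47847 + 47272/4587 = 230015249/24386021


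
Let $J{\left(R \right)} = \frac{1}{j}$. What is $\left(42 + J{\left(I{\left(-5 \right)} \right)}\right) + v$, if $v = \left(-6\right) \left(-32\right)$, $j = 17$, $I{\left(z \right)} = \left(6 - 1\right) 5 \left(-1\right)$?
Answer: $\frac{3979}{17} \approx 234.06$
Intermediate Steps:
$I{\left(z \right)} = -25$ ($I{\left(z \right)} = \left(6 - 1\right) 5 \left(-1\right) = 5 \cdot 5 \left(-1\right) = 25 \left(-1\right) = -25$)
$v = 192$
$J{\left(R \right)} = \frac{1}{17}$
$\left(42 + J{\left(I{\left(-5 \right)} \right)}\right) + v = \left(42 + \frac{1}{17}\right) + 192 = \frac{715}{17} + 192 = \frac{3979}{17}$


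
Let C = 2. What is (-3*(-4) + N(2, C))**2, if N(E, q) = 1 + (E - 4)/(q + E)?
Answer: 625/4 ≈ 156.25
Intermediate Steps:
N(E, q) = 1 + (-4 + E)/(E + q)
(-3*(-4) + N(2, C))**2 = (-3*(-4) + (-4 + 2 + 2*2)/(2 + 2))**2 = (12 + (-4 + 2 + 4)/4)**2 = (12 + (1/4)*2)**2 = (12 + 1/2)**2 = (25/2)**2 = 625/4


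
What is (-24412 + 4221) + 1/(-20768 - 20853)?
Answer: -840369612/41621 ≈ -20191.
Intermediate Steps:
(-24412 + 4221) + 1/(-20768 - 20853) = -20191 + 1/(-41621) = -20191 - 1/41621 = -840369612/41621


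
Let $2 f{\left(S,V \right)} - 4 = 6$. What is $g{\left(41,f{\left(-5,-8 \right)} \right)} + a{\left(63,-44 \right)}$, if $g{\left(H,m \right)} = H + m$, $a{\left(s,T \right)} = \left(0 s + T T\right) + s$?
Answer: $2045$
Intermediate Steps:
$f{\left(S,V \right)} = 5$ ($f{\left(S,V \right)} = 2 + \frac{1}{2} \cdot 6 = 2 + 3 = 5$)
$a{\left(s,T \right)} = s + T^{2}$ ($a{\left(s,T \right)} = \left(0 + T^{2}\right) + s = T^{2} + s = s + T^{2}$)
$g{\left(41,f{\left(-5,-8 \right)} \right)} + a{\left(63,-44 \right)} = \left(41 + 5\right) + \left(63 + \left(-44\right)^{2}\right) = 46 + \left(63 + 1936\right) = 46 + 1999 = 2045$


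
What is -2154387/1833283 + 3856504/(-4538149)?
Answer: -16846992432295/8319711413167 ≈ -2.0249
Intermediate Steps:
-2154387/1833283 + 3856504/(-4538149) = -2154387*1/1833283 + 3856504*(-1/4538149) = -2154387/1833283 - 3856504/4538149 = -16846992432295/8319711413167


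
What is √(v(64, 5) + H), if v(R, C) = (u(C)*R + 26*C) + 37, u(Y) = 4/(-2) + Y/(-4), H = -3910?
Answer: 3*I*√439 ≈ 62.857*I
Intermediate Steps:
u(Y) = -2 - Y/4 (u(Y) = 4*(-½) + Y*(-¼) = -2 - Y/4)
v(R, C) = 37 + 26*C + R*(-2 - C/4) (v(R, C) = ((-2 - C/4)*R + 26*C) + 37 = (R*(-2 - C/4) + 26*C) + 37 = (26*C + R*(-2 - C/4)) + 37 = 37 + 26*C + R*(-2 - C/4))
√(v(64, 5) + H) = √((37 + 26*5 - ¼*64*(8 + 5)) - 3910) = √((37 + 130 - ¼*64*13) - 3910) = √((37 + 130 - 208) - 3910) = √(-41 - 3910) = √(-3951) = 3*I*√439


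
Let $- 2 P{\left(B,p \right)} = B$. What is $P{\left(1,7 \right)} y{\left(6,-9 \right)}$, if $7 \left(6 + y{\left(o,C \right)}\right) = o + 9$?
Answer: $\frac{27}{14} \approx 1.9286$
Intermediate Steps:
$P{\left(B,p \right)} = - \frac{B}{2}$
$y{\left(o,C \right)} = - \frac{33}{7} + \frac{o}{7}$ ($y{\left(o,C \right)} = -6 + \frac{o + 9}{7} = -6 + \frac{9 + o}{7} = -6 + \left(\frac{9}{7} + \frac{o}{7}\right) = - \frac{33}{7} + \frac{o}{7}$)
$P{\left(1,7 \right)} y{\left(6,-9 \right)} = \left(- \frac{1}{2}\right) 1 \left(- \frac{33}{7} + \frac{1}{7} \cdot 6\right) = - \frac{- \frac{33}{7} + \frac{6}{7}}{2} = \left(- \frac{1}{2}\right) \left(- \frac{27}{7}\right) = \frac{27}{14}$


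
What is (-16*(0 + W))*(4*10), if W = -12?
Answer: 7680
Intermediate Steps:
(-16*(0 + W))*(4*10) = (-16*(0 - 12))*(4*10) = -16*(-12)*40 = 192*40 = 7680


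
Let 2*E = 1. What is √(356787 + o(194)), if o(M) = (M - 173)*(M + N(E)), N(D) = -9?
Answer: 68*√78 ≈ 600.56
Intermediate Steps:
E = ½ (E = (½)*1 = ½ ≈ 0.50000)
o(M) = (-173 + M)*(-9 + M) (o(M) = (M - 173)*(M - 9) = (-173 + M)*(-9 + M))
√(356787 + o(194)) = √(356787 + (1557 + 194² - 182*194)) = √(356787 + (1557 + 37636 - 35308)) = √(356787 + 3885) = √360672 = 68*√78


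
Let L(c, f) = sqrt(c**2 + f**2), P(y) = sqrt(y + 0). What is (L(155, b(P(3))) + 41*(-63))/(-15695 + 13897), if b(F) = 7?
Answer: 2583/1798 - sqrt(24074)/1798 ≈ 1.3503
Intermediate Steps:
P(y) = sqrt(y)
(L(155, b(P(3))) + 41*(-63))/(-15695 + 13897) = (sqrt(155**2 + 7**2) + 41*(-63))/(-15695 + 13897) = (sqrt(24025 + 49) - 2583)/(-1798) = (sqrt(24074) - 2583)*(-1/1798) = (-2583 + sqrt(24074))*(-1/1798) = 2583/1798 - sqrt(24074)/1798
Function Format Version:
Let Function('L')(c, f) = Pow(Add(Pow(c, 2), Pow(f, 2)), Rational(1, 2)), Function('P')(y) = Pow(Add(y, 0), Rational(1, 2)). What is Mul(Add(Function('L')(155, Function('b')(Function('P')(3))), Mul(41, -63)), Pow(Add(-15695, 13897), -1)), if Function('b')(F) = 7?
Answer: Add(Rational(2583, 1798), Mul(Rational(-1, 1798), Pow(24074, Rational(1, 2)))) ≈ 1.3503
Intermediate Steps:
Function('P')(y) = Pow(y, Rational(1, 2))
Mul(Add(Function('L')(155, Function('b')(Function('P')(3))), Mul(41, -63)), Pow(Add(-15695, 13897), -1)) = Mul(Add(Pow(Add(Pow(155, 2), Pow(7, 2)), Rational(1, 2)), Mul(41, -63)), Pow(Add(-15695, 13897), -1)) = Mul(Add(Pow(Add(24025, 49), Rational(1, 2)), -2583), Pow(-1798, -1)) = Mul(Add(Pow(24074, Rational(1, 2)), -2583), Rational(-1, 1798)) = Mul(Add(-2583, Pow(24074, Rational(1, 2))), Rational(-1, 1798)) = Add(Rational(2583, 1798), Mul(Rational(-1, 1798), Pow(24074, Rational(1, 2))))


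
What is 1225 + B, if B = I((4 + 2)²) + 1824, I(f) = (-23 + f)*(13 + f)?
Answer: 3686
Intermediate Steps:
B = 2461 (B = (-299 + ((4 + 2)²)² - 10*(4 + 2)²) + 1824 = (-299 + (6²)² - 10*6²) + 1824 = (-299 + 36² - 10*36) + 1824 = (-299 + 1296 - 360) + 1824 = 637 + 1824 = 2461)
1225 + B = 1225 + 2461 = 3686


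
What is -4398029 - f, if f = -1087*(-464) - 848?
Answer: -4901549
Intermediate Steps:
f = 503520 (f = 504368 - 848 = 503520)
-4398029 - f = -4398029 - 1*503520 = -4398029 - 503520 = -4901549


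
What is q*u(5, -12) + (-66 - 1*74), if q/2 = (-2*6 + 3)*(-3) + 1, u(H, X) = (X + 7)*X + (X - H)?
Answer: 2268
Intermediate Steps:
u(H, X) = X - H + X*(7 + X) (u(H, X) = (7 + X)*X + (X - H) = X*(7 + X) + (X - H) = X - H + X*(7 + X))
q = 56 (q = 2*((-2*6 + 3)*(-3) + 1) = 2*((-12 + 3)*(-3) + 1) = 2*(-9*(-3) + 1) = 2*(27 + 1) = 2*28 = 56)
q*u(5, -12) + (-66 - 1*74) = 56*((-12)² - 1*5 + 8*(-12)) + (-66 - 1*74) = 56*(144 - 5 - 96) + (-66 - 74) = 56*43 - 140 = 2408 - 140 = 2268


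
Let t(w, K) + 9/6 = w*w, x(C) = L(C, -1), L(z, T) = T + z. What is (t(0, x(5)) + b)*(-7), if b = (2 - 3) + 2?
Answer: 7/2 ≈ 3.5000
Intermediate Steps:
x(C) = -1 + C
t(w, K) = -3/2 + w² (t(w, K) = -3/2 + w*w = -3/2 + w²)
b = 1 (b = -1 + 2 = 1)
(t(0, x(5)) + b)*(-7) = ((-3/2 + 0²) + 1)*(-7) = ((-3/2 + 0) + 1)*(-7) = (-3/2 + 1)*(-7) = -½*(-7) = 7/2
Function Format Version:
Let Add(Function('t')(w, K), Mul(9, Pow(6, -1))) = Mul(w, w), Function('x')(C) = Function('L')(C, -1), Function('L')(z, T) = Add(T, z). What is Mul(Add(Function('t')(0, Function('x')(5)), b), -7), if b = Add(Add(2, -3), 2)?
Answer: Rational(7, 2) ≈ 3.5000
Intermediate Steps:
Function('x')(C) = Add(-1, C)
Function('t')(w, K) = Add(Rational(-3, 2), Pow(w, 2)) (Function('t')(w, K) = Add(Rational(-3, 2), Mul(w, w)) = Add(Rational(-3, 2), Pow(w, 2)))
b = 1 (b = Add(-1, 2) = 1)
Mul(Add(Function('t')(0, Function('x')(5)), b), -7) = Mul(Add(Add(Rational(-3, 2), Pow(0, 2)), 1), -7) = Mul(Add(Add(Rational(-3, 2), 0), 1), -7) = Mul(Add(Rational(-3, 2), 1), -7) = Mul(Rational(-1, 2), -7) = Rational(7, 2)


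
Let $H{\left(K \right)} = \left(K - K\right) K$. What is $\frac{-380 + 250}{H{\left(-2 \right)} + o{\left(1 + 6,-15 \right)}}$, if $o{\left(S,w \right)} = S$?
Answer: $- \frac{130}{7} \approx -18.571$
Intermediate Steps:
$H{\left(K \right)} = 0$ ($H{\left(K \right)} = 0 K = 0$)
$\frac{-380 + 250}{H{\left(-2 \right)} + o{\left(1 + 6,-15 \right)}} = \frac{-380 + 250}{0 + \left(1 + 6\right)} = - \frac{130}{0 + 7} = - \frac{130}{7}$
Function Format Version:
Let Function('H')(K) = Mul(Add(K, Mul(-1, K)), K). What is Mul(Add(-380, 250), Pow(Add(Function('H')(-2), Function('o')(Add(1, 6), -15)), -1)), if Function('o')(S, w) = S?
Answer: Rational(-130, 7) ≈ -18.571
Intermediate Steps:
Function('H')(K) = 0 (Function('H')(K) = Mul(0, K) = 0)
Mul(Add(-380, 250), Pow(Add(Function('H')(-2), Function('o')(Add(1, 6), -15)), -1)) = Mul(Add(-380, 250), Pow(Add(0, Add(1, 6)), -1)) = Mul(-130, Pow(Add(0, 7), -1)) = Mul(-130, Pow(7, -1)) = Mul(-130, Rational(1, 7)) = Rational(-130, 7)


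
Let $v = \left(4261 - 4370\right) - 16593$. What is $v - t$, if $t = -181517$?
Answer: $164815$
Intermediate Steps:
$v = -16702$ ($v = -109 - 16593 = -16702$)
$v - t = -16702 - -181517 = -16702 + 181517 = 164815$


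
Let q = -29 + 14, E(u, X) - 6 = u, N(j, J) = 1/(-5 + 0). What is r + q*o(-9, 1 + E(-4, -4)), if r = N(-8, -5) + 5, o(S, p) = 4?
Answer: -276/5 ≈ -55.200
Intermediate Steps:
N(j, J) = -⅕ (N(j, J) = 1/(-5) = -⅕)
E(u, X) = 6 + u
q = -15
r = 24/5 (r = -⅕ + 5 = 24/5 ≈ 4.8000)
r + q*o(-9, 1 + E(-4, -4)) = 24/5 - 15*4 = 24/5 - 60 = -276/5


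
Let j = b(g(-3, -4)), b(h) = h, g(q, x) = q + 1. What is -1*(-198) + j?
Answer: 196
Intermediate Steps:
g(q, x) = 1 + q
j = -2 (j = 1 - 3 = -2)
-1*(-198) + j = -1*(-198) - 2 = 198 - 2 = 196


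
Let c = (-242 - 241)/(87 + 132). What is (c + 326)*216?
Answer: 5105592/73 ≈ 69940.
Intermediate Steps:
c = -161/73 (c = -483/219 = -483*1/219 = -161/73 ≈ -2.2055)
(c + 326)*216 = (-161/73 + 326)*216 = (23637/73)*216 = 5105592/73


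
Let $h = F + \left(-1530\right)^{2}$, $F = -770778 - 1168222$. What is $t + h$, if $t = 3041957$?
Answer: $3443857$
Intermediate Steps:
$F = -1939000$
$h = 401900$ ($h = -1939000 + \left(-1530\right)^{2} = -1939000 + 2340900 = 401900$)
$t + h = 3041957 + 401900 = 3443857$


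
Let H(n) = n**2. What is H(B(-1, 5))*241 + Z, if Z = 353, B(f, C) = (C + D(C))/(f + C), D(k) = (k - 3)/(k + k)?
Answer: 76029/100 ≈ 760.29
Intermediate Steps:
D(k) = (-3 + k)/(2*k) (D(k) = (-3 + k)/((2*k)) = (-3 + k)*(1/(2*k)) = (-3 + k)/(2*k))
B(f, C) = (C + (-3 + C)/(2*C))/(C + f) (B(f, C) = (C + (-3 + C)/(2*C))/(f + C) = (C + (-3 + C)/(2*C))/(C + f))
H(B(-1, 5))*241 + Z = ((1/2)*(-3 + 5 + 2*5**2)/(5*(5 - 1)))**2*241 + 353 = ((1/2)*(1/5)*(-3 + 5 + 2*25)/4)**2*241 + 353 = ((1/2)*(1/5)*(1/4)*(-3 + 5 + 50))**2*241 + 353 = ((1/2)*(1/5)*(1/4)*52)**2*241 + 353 = (13/10)**2*241 + 353 = (169/100)*241 + 353 = 40729/100 + 353 = 76029/100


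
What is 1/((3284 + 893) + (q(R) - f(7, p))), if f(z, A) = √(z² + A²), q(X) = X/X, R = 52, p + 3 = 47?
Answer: 4178/17453699 + √1985/17453699 ≈ 0.00024193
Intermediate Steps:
p = 44 (p = -3 + 47 = 44)
q(X) = 1
f(z, A) = √(A² + z²)
1/((3284 + 893) + (q(R) - f(7, p))) = 1/((3284 + 893) + (1 - √(44² + 7²))) = 1/(4177 + (1 - √(1936 + 49))) = 1/(4177 + (1 - √1985)) = 1/(4178 - √1985)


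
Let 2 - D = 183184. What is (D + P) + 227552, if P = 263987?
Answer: 308357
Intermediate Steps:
D = -183182 (D = 2 - 1*183184 = 2 - 183184 = -183182)
(D + P) + 227552 = (-183182 + 263987) + 227552 = 80805 + 227552 = 308357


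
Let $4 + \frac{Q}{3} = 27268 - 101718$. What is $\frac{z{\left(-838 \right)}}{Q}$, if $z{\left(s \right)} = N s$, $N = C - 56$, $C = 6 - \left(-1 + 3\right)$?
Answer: $- \frac{21788}{111681} \approx -0.19509$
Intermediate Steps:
$C = 4$ ($C = 6 - 2 = 4$)
$N = -52$ ($N = 4 - 56 = -52$)
$z{\left(s \right)} = - 52 s$
$Q = -223362$ ($Q = -12 + 3 \left(27268 - 101718\right) = -12 + 3 \left(-74450\right) = -12 - 223350 = -223362$)
$\frac{z{\left(-838 \right)}}{Q} = \frac{\left(-52\right) \left(-838\right)}{-223362} = 43576 \left(- \frac{1}{223362}\right) = - \frac{21788}{111681}$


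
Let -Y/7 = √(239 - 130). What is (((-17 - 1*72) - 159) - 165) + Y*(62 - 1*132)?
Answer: -413 + 490*√109 ≈ 4702.8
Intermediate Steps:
Y = -7*√109 (Y = -7*√(239 - 130) = -7*√109 ≈ -73.082)
(((-17 - 1*72) - 159) - 165) + Y*(62 - 1*132) = (((-17 - 1*72) - 159) - 165) + (-7*√109)*(62 - 1*132) = (((-17 - 72) - 159) - 165) + (-7*√109)*(62 - 132) = ((-89 - 159) - 165) - 7*√109*(-70) = (-248 - 165) + 490*√109 = -413 + 490*√109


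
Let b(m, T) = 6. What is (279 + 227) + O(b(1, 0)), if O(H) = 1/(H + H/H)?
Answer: 3543/7 ≈ 506.14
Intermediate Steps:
O(H) = 1/(1 + H) (O(H) = 1/(H + 1) = 1/(1 + H))
(279 + 227) + O(b(1, 0)) = (279 + 227) + 1/(1 + 6) = 506 + 1/7 = 506 + ⅐ = 3543/7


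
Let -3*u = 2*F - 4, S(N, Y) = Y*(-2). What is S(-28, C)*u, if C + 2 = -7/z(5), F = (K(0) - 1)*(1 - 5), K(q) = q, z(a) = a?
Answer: -136/15 ≈ -9.0667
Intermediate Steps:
F = 4 (F = (0 - 1)*(1 - 5) = -1*(-4) = 4)
C = -17/5 (C = -2 - 7/5 = -17/5 ≈ -3.4000)
S(N, Y) = -2*Y
u = -4/3 (u = -(2*4 - 4)/3 = -(8 - 4)/3 = -⅓*4 = -4/3 ≈ -1.3333)
S(-28, C)*u = -2*(-17/5)*(-4/3) = (34/5)*(-4/3) = -136/15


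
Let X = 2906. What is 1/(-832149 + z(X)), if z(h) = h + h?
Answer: -1/826337 ≈ -1.2102e-6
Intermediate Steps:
z(h) = 2*h
1/(-832149 + z(X)) = 1/(-832149 + 2*2906) = 1/(-832149 + 5812) = 1/(-826337) = -1/826337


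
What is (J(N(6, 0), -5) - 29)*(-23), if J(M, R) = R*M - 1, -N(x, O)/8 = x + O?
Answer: -4830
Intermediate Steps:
N(x, O) = -8*O - 8*x (N(x, O) = -8*(x + O) = -8*(O + x) = -8*O - 8*x)
J(M, R) = -1 + M*R (J(M, R) = M*R - 1 = -1 + M*R)
(J(N(6, 0), -5) - 29)*(-23) = ((-1 + (-8*0 - 8*6)*(-5)) - 29)*(-23) = ((-1 + (0 - 48)*(-5)) - 29)*(-23) = ((-1 - 48*(-5)) - 29)*(-23) = ((-1 + 240) - 29)*(-23) = (239 - 29)*(-23) = 210*(-23) = -4830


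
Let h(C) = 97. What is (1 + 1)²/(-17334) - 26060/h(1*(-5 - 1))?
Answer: -225862214/840699 ≈ -268.66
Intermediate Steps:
(1 + 1)²/(-17334) - 26060/h(1*(-5 - 1)) = (1 + 1)²/(-17334) - 26060/97 = 2²*(-1/17334) - 26060*1/97 = 4*(-1/17334) - 26060/97 = -2/8667 - 26060/97 = -225862214/840699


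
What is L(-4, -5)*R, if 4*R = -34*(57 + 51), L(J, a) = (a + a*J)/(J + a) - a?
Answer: -3060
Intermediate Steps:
L(J, a) = -a + (a + J*a)/(J + a) (L(J, a) = (a + J*a)/(J + a) - a = -a + (a + J*a)/(J + a))
R = -918 (R = (-34*(57 + 51))/4 = (-34*108)/4 = (¼)*(-3672) = -918)
L(-4, -5)*R = -5*(1 - 1*(-5))/(-4 - 5)*(-918) = -5*(1 + 5)/(-9)*(-918) = -5*(-⅑)*6*(-918) = (10/3)*(-918) = -3060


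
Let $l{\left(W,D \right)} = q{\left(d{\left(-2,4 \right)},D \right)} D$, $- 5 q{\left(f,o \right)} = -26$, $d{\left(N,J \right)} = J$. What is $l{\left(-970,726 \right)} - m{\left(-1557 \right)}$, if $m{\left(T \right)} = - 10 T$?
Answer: $- \frac{58974}{5} \approx -11795.0$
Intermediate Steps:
$q{\left(f,o \right)} = \frac{26}{5}$ ($q{\left(f,o \right)} = \left(- \frac{1}{5}\right) \left(-26\right) = \frac{26}{5}$)
$l{\left(W,D \right)} = \frac{26 D}{5}$
$l{\left(-970,726 \right)} - m{\left(-1557 \right)} = \frac{26}{5} \cdot 726 - \left(-10\right) \left(-1557\right) = \frac{18876}{5} - 15570 = - \frac{58974}{5}$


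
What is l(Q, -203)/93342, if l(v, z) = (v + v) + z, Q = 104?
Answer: 5/93342 ≈ 5.3566e-5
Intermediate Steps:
l(v, z) = z + 2*v (l(v, z) = 2*v + z = z + 2*v)
l(Q, -203)/93342 = (-203 + 2*104)/93342 = (-203 + 208)*(1/93342) = 5*(1/93342) = 5/93342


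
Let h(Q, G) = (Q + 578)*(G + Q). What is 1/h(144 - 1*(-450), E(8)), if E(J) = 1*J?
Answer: 1/705544 ≈ 1.4173e-6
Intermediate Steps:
E(J) = J
h(Q, G) = (578 + Q)*(G + Q)
1/h(144 - 1*(-450), E(8)) = 1/((144 - 1*(-450))² + 578*8 + 578*(144 - 1*(-450)) + 8*(144 - 1*(-450))) = 1/((144 + 450)² + 4624 + 578*(144 + 450) + 8*(144 + 450)) = 1/(594² + 4624 + 578*594 + 8*594) = 1/(352836 + 4624 + 343332 + 4752) = 1/705544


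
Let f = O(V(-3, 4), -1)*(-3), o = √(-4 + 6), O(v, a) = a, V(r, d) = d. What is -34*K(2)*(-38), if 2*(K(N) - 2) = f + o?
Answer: 4522 + 646*√2 ≈ 5435.6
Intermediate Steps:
o = √2 ≈ 1.4142
f = 3 (f = -1*(-3) = 3)
K(N) = 7/2 + √2/2 (K(N) = 2 + (3 + √2)/2 = 2 + (3/2 + √2/2) = 7/2 + √2/2)
-34*K(2)*(-38) = -34*(7/2 + √2/2)*(-38) = (-119 - 17*√2)*(-38) = 4522 + 646*√2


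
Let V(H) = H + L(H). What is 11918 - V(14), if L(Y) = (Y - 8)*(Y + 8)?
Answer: 11772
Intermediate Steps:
L(Y) = (-8 + Y)*(8 + Y)
V(H) = -64 + H + H**2 (V(H) = H + (-64 + H**2) = -64 + H + H**2)
11918 - V(14) = 11918 - (-64 + 14 + 14**2) = 11918 - (-64 + 14 + 196) = 11918 - 1*146 = 11918 - 146 = 11772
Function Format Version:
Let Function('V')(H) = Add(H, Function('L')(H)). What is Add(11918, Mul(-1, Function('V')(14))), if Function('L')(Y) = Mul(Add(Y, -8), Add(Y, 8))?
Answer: 11772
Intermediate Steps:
Function('L')(Y) = Mul(Add(-8, Y), Add(8, Y))
Function('V')(H) = Add(-64, H, Pow(H, 2)) (Function('V')(H) = Add(H, Add(-64, Pow(H, 2))) = Add(-64, H, Pow(H, 2)))
Add(11918, Mul(-1, Function('V')(14))) = Add(11918, Mul(-1, Add(-64, 14, Pow(14, 2)))) = Add(11918, Mul(-1, Add(-64, 14, 196))) = Add(11918, Mul(-1, 146)) = Add(11918, -146) = 11772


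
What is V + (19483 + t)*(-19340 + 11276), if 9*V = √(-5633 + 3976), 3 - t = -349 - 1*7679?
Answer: -221872896 + I*√1657/9 ≈ -2.2187e+8 + 4.5229*I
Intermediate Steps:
t = 8031 (t = 3 - (-349 - 1*7679) = 3 - (-349 - 7679) = 3 - 1*(-8028) = 3 + 8028 = 8031)
V = I*√1657/9 (V = √(-5633 + 3976)/9 = √(-1657)/9 = (I*√1657)/9 = I*√1657/9 ≈ 4.5229*I)
V + (19483 + t)*(-19340 + 11276) = I*√1657/9 + (19483 + 8031)*(-19340 + 11276) = I*√1657/9 + 27514*(-8064) = I*√1657/9 - 221872896 = -221872896 + I*√1657/9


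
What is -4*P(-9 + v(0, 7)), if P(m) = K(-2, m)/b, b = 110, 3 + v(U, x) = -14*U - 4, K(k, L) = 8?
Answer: -16/55 ≈ -0.29091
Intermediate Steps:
v(U, x) = -7 - 14*U (v(U, x) = -3 + (-14*U - 4) = -3 + (-4 - 14*U) = -7 - 14*U)
P(m) = 4/55 (P(m) = 8/110 = 8*(1/110) = 4/55)
-4*P(-9 + v(0, 7)) = -4*4/55 = -16/55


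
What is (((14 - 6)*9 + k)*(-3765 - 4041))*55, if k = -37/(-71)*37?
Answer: -2782487730/71 ≈ -3.9190e+7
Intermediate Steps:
k = 1369/71 (k = -37*(-1/71)*37 = (37/71)*37 = 1369/71 ≈ 19.282)
(((14 - 6)*9 + k)*(-3765 - 4041))*55 = (((14 - 6)*9 + 1369/71)*(-3765 - 4041))*55 = ((8*9 + 1369/71)*(-7806))*55 = ((72 + 1369/71)*(-7806))*55 = ((6481/71)*(-7806))*55 = -50590686/71*55 = -2782487730/71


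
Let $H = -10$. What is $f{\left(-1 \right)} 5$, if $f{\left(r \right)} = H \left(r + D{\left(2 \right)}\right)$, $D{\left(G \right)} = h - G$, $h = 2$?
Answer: $50$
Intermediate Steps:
$D{\left(G \right)} = 2 - G$
$f{\left(r \right)} = - 10 r$ ($f{\left(r \right)} = - 10 \left(r + \left(2 - 2\right)\right) = - 10 \left(r + 0\right) = - 10 r$)
$f{\left(-1 \right)} 5 = \left(-10\right) \left(-1\right) 5 = 10 \cdot 5 = 50$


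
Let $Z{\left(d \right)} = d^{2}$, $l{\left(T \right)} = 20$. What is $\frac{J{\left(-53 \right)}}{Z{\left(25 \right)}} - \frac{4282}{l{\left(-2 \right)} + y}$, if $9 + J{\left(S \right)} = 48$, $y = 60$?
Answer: $- \frac{267313}{5000} \approx -53.463$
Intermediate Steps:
$J{\left(S \right)} = 39$ ($J{\left(S \right)} = -9 + 48 = 39$)
$\frac{J{\left(-53 \right)}}{Z{\left(25 \right)}} - \frac{4282}{l{\left(-2 \right)} + y} = \frac{39}{25^{2}} - \frac{4282}{20 + 60} = \frac{39}{625} - \frac{4282}{80} = 39 \cdot \frac{1}{625} - \frac{2141}{40} = \frac{39}{625} - \frac{2141}{40} = - \frac{267313}{5000}$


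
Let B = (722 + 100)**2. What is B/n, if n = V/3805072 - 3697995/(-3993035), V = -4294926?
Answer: -342206595967556256/102621753659 ≈ -3.3346e+6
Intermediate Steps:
B = 675684 (B = 822**2 = 675684)
n = -307865260977/1519378567352 (n = -4294926/3805072 - 3697995/(-3993035) = -4294926*1/3805072 - 3697995*(-1/3993035) = -2147463/1902536 + 739599/798607 = -307865260977/1519378567352 ≈ -0.20263)
B/n = 675684/(-307865260977/1519378567352) = 675684*(-1519378567352/307865260977) = -342206595967556256/102621753659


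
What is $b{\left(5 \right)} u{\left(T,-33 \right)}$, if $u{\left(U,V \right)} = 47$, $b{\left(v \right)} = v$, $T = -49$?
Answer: $235$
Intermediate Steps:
$b{\left(5 \right)} u{\left(T,-33 \right)} = 5 \cdot 47 = 235$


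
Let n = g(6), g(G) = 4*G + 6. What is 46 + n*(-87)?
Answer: -2564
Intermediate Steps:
g(G) = 6 + 4*G
n = 30 (n = 6 + 4*6 = 6 + 24 = 30)
46 + n*(-87) = 46 + 30*(-87) = 46 - 2610 = -2564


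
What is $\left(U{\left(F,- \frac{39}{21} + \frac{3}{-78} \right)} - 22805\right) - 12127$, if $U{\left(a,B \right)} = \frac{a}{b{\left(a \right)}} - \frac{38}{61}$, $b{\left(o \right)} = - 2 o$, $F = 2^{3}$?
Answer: $- \frac{4261841}{122} \approx -34933.0$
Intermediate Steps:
$F = 8$
$U{\left(a,B \right)} = - \frac{137}{122}$ ($U{\left(a,B \right)} = \frac{a}{\left(-2\right) a} - \frac{38}{61} = a \left(- \frac{1}{2 a}\right) - \frac{38}{61} = - \frac{1}{2} - \frac{38}{61} = - \frac{137}{122}$)
$\left(U{\left(F,- \frac{39}{21} + \frac{3}{-78} \right)} - 22805\right) - 12127 = \left(- \frac{137}{122} - 22805\right) - 12127 = - \frac{2782347}{122} - 12127 = - \frac{4261841}{122}$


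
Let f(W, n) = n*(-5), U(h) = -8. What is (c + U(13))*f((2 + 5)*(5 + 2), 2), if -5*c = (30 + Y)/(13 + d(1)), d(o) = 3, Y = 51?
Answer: 721/8 ≈ 90.125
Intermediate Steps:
f(W, n) = -5*n
c = -81/80 (c = -(30 + 51)/(5*(13 + 3)) = -81/(5*16) = -⅕*81/16 = -81/80 ≈ -1.0125)
(c + U(13))*f((2 + 5)*(5 + 2), 2) = (-81/80 - 8)*(-5*2) = -721/80*(-10) = 721/8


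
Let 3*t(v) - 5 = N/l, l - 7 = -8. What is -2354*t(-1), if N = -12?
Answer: -40018/3 ≈ -13339.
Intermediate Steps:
l = -1 (l = 7 - 8 = -1)
t(v) = 17/3 (t(v) = 5/3 + (-12/(-1))/3 = 5/3 + (-12*(-1))/3 = 5/3 + (1/3)*12 = 5/3 + 4 = 17/3)
-2354*t(-1) = -2354*17/3 = -40018/3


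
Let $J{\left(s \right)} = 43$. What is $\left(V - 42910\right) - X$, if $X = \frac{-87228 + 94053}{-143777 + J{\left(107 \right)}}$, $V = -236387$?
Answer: $- \frac{40144468173}{143734} \approx -2.793 \cdot 10^{5}$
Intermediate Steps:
$X = - \frac{6825}{143734}$ ($X = \frac{-87228 + 94053}{-143777 + 43} = \frac{6825}{-143734} = 6825 \left(- \frac{1}{143734}\right) = - \frac{6825}{143734} \approx -0.047484$)
$\left(V - 42910\right) - X = \left(-236387 - 42910\right) - - \frac{6825}{143734} = \left(-236387 - 42910\right) + \frac{6825}{143734} = -279297 + \frac{6825}{143734} = - \frac{40144468173}{143734}$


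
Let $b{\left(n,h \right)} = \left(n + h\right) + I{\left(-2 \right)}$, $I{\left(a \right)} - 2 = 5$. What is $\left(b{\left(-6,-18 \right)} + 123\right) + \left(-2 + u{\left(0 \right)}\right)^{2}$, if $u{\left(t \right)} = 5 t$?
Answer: $110$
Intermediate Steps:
$I{\left(a \right)} = 7$ ($I{\left(a \right)} = 2 + 5 = 7$)
$b{\left(n,h \right)} = 7 + h + n$ ($b{\left(n,h \right)} = \left(n + h\right) + 7 = \left(h + n\right) + 7 = 7 + h + n$)
$\left(b{\left(-6,-18 \right)} + 123\right) + \left(-2 + u{\left(0 \right)}\right)^{2} = \left(\left(7 - 18 - 6\right) + 123\right) + \left(-2 + 5 \cdot 0\right)^{2} = \left(-17 + 123\right) + \left(-2 + 0\right)^{2} = 106 + \left(-2\right)^{2} = 106 + 4 = 110$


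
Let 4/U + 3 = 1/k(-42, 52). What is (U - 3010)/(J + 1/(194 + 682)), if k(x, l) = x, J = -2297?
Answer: 47859384/36506531 ≈ 1.3110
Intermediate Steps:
U = -168/127 (U = 4/(-3 + 1/(-42)) = 4/(-3 - 1/42) = 4/(-127/42) = 4*(-42/127) = -168/127 ≈ -1.3228)
(U - 3010)/(J + 1/(194 + 682)) = (-168/127 - 3010)/(-2297 + 1/(194 + 682)) = -382438/(127*(-2297 + 1/876)) = -382438/(127*(-2012171/876)) = -382438/127*(-876/2012171) = 47859384/36506531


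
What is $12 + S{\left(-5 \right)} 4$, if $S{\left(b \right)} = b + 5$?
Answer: $12$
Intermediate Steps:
$S{\left(b \right)} = 5 + b$
$12 + S{\left(-5 \right)} 4 = 12 + \left(5 - 5\right) 4 = 12 + 0 \cdot 4 = 12 + 0 = 12$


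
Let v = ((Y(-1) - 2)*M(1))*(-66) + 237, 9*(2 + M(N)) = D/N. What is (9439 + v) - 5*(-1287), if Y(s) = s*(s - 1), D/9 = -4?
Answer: 16111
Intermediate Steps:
D = -36 (D = 9*(-4) = -36)
Y(s) = s*(-1 + s)
M(N) = -2 - 4/N (M(N) = -2 + (-36/N)/9 = -2 - 4/N)
v = 237 (v = ((-(-1 - 1) - 2)*(-2 - 4/1))*(-66) + 237 = ((-1*(-2) - 2)*(-2 - 4*1))*(-66) + 237 = ((2 - 2)*(-2 - 4))*(-66) + 237 = (0*(-6))*(-66) + 237 = 0*(-66) + 237 = 0 + 237 = 237)
(9439 + v) - 5*(-1287) = (9439 + 237) - 5*(-1287) = 9676 + 6435 = 16111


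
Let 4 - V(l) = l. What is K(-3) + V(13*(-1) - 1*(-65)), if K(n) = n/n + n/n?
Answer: -46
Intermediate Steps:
V(l) = 4 - l
K(n) = 2 (K(n) = 1 + 1 = 2)
K(-3) + V(13*(-1) - 1*(-65)) = 2 + (4 - (13*(-1) - 1*(-65))) = 2 + (4 - (-13 + 65)) = 2 + (4 - 1*52) = 2 + (4 - 52) = 2 - 48 = -46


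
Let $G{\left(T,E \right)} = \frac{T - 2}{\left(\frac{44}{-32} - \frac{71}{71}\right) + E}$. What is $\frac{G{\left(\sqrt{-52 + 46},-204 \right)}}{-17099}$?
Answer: $- \frac{16}{28230449} + \frac{8 i \sqrt{6}}{28230449} \approx -5.6676 \cdot 10^{-7} + 6.9414 \cdot 10^{-7} i$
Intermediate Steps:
$G{\left(T,E \right)} = \frac{-2 + T}{- \frac{19}{8} + E}$ ($G{\left(T,E \right)} = \frac{-2 + T}{\left(44 \left(- \frac{1}{32}\right) - 1\right) + E} = \frac{-2 + T}{\left(- \frac{11}{8} - 1\right) + E} = \frac{-2 + T}{- \frac{19}{8} + E}$)
$\frac{G{\left(\sqrt{-52 + 46},-204 \right)}}{-17099} = \frac{8 \frac{1}{-19 + 8 \left(-204\right)} \left(-2 + \sqrt{-52 + 46}\right)}{-17099} = \frac{8 \left(-2 + \sqrt{-6}\right)}{-19 - 1632} \left(- \frac{1}{17099}\right) = \frac{8 \left(-2 + i \sqrt{6}\right)}{-1651} \left(- \frac{1}{17099}\right) = 8 \left(- \frac{1}{1651}\right) \left(-2 + i \sqrt{6}\right) \left(- \frac{1}{17099}\right) = \left(\frac{16}{1651} - \frac{8 i \sqrt{6}}{1651}\right) \left(- \frac{1}{17099}\right) = - \frac{16}{28230449} + \frac{8 i \sqrt{6}}{28230449}$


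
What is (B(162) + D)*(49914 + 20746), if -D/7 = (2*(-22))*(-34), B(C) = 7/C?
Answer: -59935825810/81 ≈ -7.3995e+8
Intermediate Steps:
D = -10472 (D = -7*2*(-22)*(-34) = -(-308)*(-34) = -7*1496 = -10472)
(B(162) + D)*(49914 + 20746) = (7/162 - 10472)*(49914 + 20746) = (7*(1/162) - 10472)*70660 = (7/162 - 10472)*70660 = -1696457/162*70660 = -59935825810/81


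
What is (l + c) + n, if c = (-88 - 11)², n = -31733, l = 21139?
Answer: -793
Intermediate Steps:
c = 9801 (c = (-99)² = 9801)
(l + c) + n = (21139 + 9801) - 31733 = 30940 - 31733 = -793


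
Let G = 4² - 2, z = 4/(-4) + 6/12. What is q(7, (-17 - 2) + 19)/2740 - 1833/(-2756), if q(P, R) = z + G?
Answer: 194601/290440 ≈ 0.67002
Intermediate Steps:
z = -½ (z = 4*(-¼) + 6*(1/12) = -1 + ½ = -½ ≈ -0.50000)
G = 14 (G = 16 - 2 = 14)
q(P, R) = 27/2 (q(P, R) = -½ + 14 = 27/2)
q(7, (-17 - 2) + 19)/2740 - 1833/(-2756) = (27/2)/2740 - 1833/(-2756) = (27/2)*(1/2740) - 1833*(-1/2756) = 27/5480 + 141/212 = 194601/290440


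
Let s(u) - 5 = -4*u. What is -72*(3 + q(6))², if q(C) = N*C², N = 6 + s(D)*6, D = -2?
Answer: -659716488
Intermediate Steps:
s(u) = 5 - 4*u
N = 84 (N = 6 + (5 - 4*(-2))*6 = 6 + (5 + 8)*6 = 6 + 13*6 = 6 + 78 = 84)
q(C) = 84*C²
-72*(3 + q(6))² = -72*(3 + 84*6²)² = -72*(3 + 84*36)² = -72*(3 + 3024)² = -72*3027² = -72*9162729 = -659716488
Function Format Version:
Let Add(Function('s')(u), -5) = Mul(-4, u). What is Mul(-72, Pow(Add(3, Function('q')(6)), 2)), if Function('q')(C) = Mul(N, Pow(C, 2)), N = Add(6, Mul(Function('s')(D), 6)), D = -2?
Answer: -659716488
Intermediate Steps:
Function('s')(u) = Add(5, Mul(-4, u))
N = 84 (N = Add(6, Mul(Add(5, Mul(-4, -2)), 6)) = Add(6, Mul(Add(5, 8), 6)) = Add(6, Mul(13, 6)) = Add(6, 78) = 84)
Function('q')(C) = Mul(84, Pow(C, 2))
Mul(-72, Pow(Add(3, Function('q')(6)), 2)) = Mul(-72, Pow(Add(3, Mul(84, Pow(6, 2))), 2)) = Mul(-72, Pow(Add(3, Mul(84, 36)), 2)) = Mul(-72, Pow(Add(3, 3024), 2)) = Mul(-72, Pow(3027, 2)) = Mul(-72, 9162729) = -659716488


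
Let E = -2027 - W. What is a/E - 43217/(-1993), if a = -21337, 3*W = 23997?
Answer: 475818283/19981818 ≈ 23.813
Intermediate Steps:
W = 7999 (W = (1/3)*23997 = 7999)
E = -10026 (E = -2027 - 1*7999 = -2027 - 7999 = -10026)
a/E - 43217/(-1993) = -21337/(-10026) - 43217/(-1993) = -21337*(-1/10026) - 43217*(-1/1993) = 21337/10026 + 43217/1993 = 475818283/19981818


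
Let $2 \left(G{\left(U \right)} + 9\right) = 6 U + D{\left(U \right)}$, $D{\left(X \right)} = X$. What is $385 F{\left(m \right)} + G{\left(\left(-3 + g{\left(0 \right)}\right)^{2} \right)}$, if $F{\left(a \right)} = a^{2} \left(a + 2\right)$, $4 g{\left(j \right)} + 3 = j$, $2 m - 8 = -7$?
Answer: $\frac{8987}{32} \approx 280.84$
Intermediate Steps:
$m = \frac{1}{2}$ ($m = 4 + \frac{1}{2} \left(-7\right) = 4 - \frac{7}{2} = \frac{1}{2} \approx 0.5$)
$g{\left(j \right)} = - \frac{3}{4} + \frac{j}{4}$
$G{\left(U \right)} = -9 + \frac{7 U}{2}$ ($G{\left(U \right)} = -9 + \frac{6 U + U}{2} = -9 + \frac{7 U}{2}$)
$F{\left(a \right)} = a^{2} \left(2 + a\right)$
$385 F{\left(m \right)} + G{\left(\left(-3 + g{\left(0 \right)}\right)^{2} \right)} = 385 \frac{2 + \frac{1}{2}}{4} - \left(9 - \frac{7 \left(-3 + \left(- \frac{3}{4} + \frac{1}{4} \cdot 0\right)\right)^{2}}{2}\right) = 385 \cdot \frac{1}{4} \cdot \frac{5}{2} - \left(9 - \frac{7 \left(-3 + \left(- \frac{3}{4} + 0\right)\right)^{2}}{2}\right) = 385 \cdot \frac{5}{8} - \left(9 - \frac{7 \left(-3 - \frac{3}{4}\right)^{2}}{2}\right) = \frac{1925}{8} - \left(9 - \frac{7 \left(- \frac{15}{4}\right)^{2}}{2}\right) = \frac{1925}{8} + \left(-9 + \frac{7}{2} \cdot \frac{225}{16}\right) = \frac{1925}{8} + \left(-9 + \frac{1575}{32}\right) = \frac{1925}{8} + \frac{1287}{32} = \frac{8987}{32}$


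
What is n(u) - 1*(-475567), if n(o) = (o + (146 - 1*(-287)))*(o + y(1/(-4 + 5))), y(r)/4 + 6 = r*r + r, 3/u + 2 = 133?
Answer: 8042477769/17161 ≈ 4.6865e+5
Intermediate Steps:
u = 3/131 (u = 3/(-2 + 133) = 3/131 ≈ 0.022901)
y(r) = -24 + 4*r + 4*r**2 (y(r) = -24 + 4*(r*r + r) = -24 + 4*(r**2 + r) = -24 + 4*(r + r**2) = -24 + (4*r + 4*r**2) = -24 + 4*r + 4*r**2)
n(o) = (-16 + o)*(433 + o) (n(o) = (o + (146 - 1*(-287)))*(o + (-24 + 4/(-4 + 5) + 4*(1/(-4 + 5))**2)) = (o + (146 + 287))*(o + (-24 + 4/1 + 4*(1/1)**2)) = (o + 433)*(o + (-24 + 4*1 + 4*1**2)) = (433 + o)*(o + (-24 + 4 + 4*1)) = (433 + o)*(o + (-24 + 4 + 4)) = (433 + o)*(o - 16) = (433 + o)*(-16 + o) = (-16 + o)*(433 + o))
n(u) - 1*(-475567) = (-6928 + (3/131)**2 + 417*(3/131)) - 1*(-475567) = (-6928 + 9/17161 + 1251/131) + 475567 = -118727518/17161 + 475567 = 8042477769/17161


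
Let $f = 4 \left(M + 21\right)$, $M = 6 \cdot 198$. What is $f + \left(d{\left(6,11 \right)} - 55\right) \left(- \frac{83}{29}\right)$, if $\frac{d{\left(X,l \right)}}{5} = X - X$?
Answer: $\frac{144809}{29} \approx 4993.4$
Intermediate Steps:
$M = 1188$
$d{\left(X,l \right)} = 0$ ($d{\left(X,l \right)} = 5 \left(X - X\right) = 5 \cdot 0 = 0$)
$f = 4836$ ($f = 4 \left(1188 + 21\right) = 4 \cdot 1209 = 4836$)
$f + \left(d{\left(6,11 \right)} - 55\right) \left(- \frac{83}{29}\right) = 4836 + \left(0 - 55\right) \left(- \frac{83}{29}\right) = 4836 - 55 \left(\left(-83\right) \frac{1}{29}\right) = 4836 - - \frac{4565}{29} = 4836 + \frac{4565}{29} = \frac{144809}{29}$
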